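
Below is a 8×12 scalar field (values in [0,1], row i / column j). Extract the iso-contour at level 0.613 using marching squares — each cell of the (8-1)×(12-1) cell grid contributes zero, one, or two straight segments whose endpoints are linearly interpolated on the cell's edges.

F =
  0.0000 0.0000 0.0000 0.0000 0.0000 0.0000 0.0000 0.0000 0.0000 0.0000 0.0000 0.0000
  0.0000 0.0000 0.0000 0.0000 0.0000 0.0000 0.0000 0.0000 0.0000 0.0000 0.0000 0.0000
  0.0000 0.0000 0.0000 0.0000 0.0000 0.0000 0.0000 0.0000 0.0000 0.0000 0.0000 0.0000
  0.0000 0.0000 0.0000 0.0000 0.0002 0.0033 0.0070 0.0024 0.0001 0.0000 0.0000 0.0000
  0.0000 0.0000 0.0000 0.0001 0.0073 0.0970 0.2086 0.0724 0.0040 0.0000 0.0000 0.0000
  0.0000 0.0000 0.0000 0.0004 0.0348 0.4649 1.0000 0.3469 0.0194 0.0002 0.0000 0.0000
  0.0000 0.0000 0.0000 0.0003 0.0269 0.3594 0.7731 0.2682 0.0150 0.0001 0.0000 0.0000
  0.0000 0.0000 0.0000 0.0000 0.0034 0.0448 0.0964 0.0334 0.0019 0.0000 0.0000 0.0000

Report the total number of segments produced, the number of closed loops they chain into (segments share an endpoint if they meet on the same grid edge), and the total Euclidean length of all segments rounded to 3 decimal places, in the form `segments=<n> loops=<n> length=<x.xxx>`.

cell (4,5): code 0100 → (4.511,6.000)–(5.000,5.277)
cell (4,6): code 1000 → (5.000,6.593)–(4.511,6.000)
cell (5,5): code 0110 → (5.000,5.277)–(6.000,5.613)
cell (5,6): code 1001 → (6.000,6.317)–(5.000,6.593)
cell (6,5): code 0010 → (6.000,5.613)–(6.237,6.000)
cell (6,6): code 0001 → (6.237,6.000)–(6.000,6.317)
total: 6 segments, chained into 1 closed loop(s), length Σ = 4.582788

segments=6 loops=1 length=4.583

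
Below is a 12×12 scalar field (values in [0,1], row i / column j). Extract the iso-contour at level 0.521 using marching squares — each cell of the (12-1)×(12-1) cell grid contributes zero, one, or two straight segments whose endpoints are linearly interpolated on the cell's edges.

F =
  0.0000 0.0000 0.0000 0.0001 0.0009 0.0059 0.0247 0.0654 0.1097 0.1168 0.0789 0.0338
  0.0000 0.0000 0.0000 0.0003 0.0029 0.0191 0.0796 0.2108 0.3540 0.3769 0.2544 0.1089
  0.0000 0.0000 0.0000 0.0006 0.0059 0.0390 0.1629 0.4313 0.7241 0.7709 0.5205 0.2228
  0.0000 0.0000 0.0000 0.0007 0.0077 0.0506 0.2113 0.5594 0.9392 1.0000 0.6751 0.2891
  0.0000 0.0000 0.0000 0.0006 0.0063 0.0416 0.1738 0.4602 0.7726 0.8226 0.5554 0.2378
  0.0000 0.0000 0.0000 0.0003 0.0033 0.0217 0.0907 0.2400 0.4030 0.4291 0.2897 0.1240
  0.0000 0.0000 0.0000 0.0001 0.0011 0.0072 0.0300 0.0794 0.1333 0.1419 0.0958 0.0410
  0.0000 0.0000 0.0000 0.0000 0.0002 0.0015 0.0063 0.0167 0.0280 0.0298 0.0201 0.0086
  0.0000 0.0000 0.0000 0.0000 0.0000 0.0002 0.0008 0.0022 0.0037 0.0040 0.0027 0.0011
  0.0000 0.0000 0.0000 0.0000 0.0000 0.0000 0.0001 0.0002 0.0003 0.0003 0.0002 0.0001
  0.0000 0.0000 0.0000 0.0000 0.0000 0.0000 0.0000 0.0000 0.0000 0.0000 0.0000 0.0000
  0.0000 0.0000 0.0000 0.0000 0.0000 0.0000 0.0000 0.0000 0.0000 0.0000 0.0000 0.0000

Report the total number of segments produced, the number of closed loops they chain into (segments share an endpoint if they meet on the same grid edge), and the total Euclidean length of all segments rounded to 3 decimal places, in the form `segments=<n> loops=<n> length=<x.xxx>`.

cell (1,7): code 0100 → (1.451,8.000)–(2.000,7.306)
cell (1,8): code 1100 → (1.366,9.000)–(1.451,8.000)
cell (1,9): code 1000 → (2.000,9.998)–(1.366,9.000)
cell (2,6): code 0100 → (2.700,7.000)–(3.000,6.890)
cell (2,7): code 1110 → (2.000,7.306)–(2.700,7.000)
cell (2,9): code 1101 → (2.003,10.000)–(2.000,9.998)
cell (2,10): code 1000 → (3.000,10.399)–(2.003,10.000)
cell (3,6): code 0010 → (3.000,6.890)–(3.387,7.000)
cell (3,7): code 0111 → (3.387,7.000)–(4.000,7.195)
cell (3,10): code 1001 → (4.000,10.108)–(3.000,10.399)
cell (4,7): code 0010 → (4.000,7.195)–(4.681,8.000)
cell (4,8): code 0011 → (4.681,8.000)–(4.766,9.000)
cell (4,9): code 0011 → (4.766,9.000)–(4.129,10.000)
cell (4,10): code 0001 → (4.129,10.000)–(4.000,10.108)
total: 14 segments, chained into 1 closed loop(s), length Σ = 10.731566

segments=14 loops=1 length=10.732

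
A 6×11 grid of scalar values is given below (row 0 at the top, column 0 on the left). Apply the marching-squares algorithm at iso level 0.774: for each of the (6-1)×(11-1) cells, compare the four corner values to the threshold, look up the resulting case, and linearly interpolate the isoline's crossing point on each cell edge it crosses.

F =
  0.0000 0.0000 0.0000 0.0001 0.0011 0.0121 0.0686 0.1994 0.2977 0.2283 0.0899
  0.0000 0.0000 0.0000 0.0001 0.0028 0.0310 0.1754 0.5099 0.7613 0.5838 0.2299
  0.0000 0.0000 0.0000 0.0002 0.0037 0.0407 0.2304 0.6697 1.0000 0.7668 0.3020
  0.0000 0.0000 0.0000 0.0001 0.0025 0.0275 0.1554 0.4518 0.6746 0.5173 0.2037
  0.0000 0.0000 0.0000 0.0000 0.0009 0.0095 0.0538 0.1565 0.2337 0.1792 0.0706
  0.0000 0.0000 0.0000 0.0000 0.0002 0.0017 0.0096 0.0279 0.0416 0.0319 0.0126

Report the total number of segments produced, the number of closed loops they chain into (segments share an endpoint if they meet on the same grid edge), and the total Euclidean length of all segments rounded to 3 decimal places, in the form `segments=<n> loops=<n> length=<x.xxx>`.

cell (1,7): code 0100 → (1.053,8.000)–(2.000,7.316)
cell (1,8): code 1000 → (2.000,8.969)–(1.053,8.000)
cell (2,7): code 0010 → (2.000,7.316)–(2.695,8.000)
cell (2,8): code 0001 → (2.695,8.000)–(2.000,8.969)
total: 4 segments, chained into 1 closed loop(s), length Σ = 4.690261

segments=4 loops=1 length=4.690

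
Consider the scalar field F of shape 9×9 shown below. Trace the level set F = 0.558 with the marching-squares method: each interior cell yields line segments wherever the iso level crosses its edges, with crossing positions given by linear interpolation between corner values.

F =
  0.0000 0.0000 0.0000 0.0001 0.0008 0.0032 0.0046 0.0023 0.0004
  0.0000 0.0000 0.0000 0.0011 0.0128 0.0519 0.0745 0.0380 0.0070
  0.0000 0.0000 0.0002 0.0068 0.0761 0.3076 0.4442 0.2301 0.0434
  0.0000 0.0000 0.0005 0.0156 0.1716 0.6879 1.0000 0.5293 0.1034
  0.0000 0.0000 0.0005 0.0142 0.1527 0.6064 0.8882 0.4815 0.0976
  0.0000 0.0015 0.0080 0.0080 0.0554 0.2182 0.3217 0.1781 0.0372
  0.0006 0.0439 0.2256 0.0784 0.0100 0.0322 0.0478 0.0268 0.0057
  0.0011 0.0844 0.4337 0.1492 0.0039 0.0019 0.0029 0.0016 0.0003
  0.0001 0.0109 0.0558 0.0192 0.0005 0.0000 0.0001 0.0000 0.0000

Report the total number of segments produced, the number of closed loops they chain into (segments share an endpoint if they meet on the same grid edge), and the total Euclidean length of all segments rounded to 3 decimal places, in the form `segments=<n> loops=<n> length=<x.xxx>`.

cell (2,4): code 0100 → (2.658,5.000)–(3.000,4.748)
cell (2,5): code 1100 → (2.205,6.000)–(2.658,5.000)
cell (2,6): code 1000 → (3.000,6.939)–(2.205,6.000)
cell (3,4): code 0110 → (3.000,4.748)–(4.000,4.893)
cell (3,6): code 1001 → (4.000,6.812)–(3.000,6.939)
cell (4,4): code 0010 → (4.000,4.893)–(4.125,5.000)
cell (4,5): code 0011 → (4.125,5.000)–(4.583,6.000)
cell (4,6): code 0001 → (4.583,6.000)–(4.000,6.812)
total: 8 segments, chained into 1 closed loop(s), length Σ = 7.034881

segments=8 loops=1 length=7.035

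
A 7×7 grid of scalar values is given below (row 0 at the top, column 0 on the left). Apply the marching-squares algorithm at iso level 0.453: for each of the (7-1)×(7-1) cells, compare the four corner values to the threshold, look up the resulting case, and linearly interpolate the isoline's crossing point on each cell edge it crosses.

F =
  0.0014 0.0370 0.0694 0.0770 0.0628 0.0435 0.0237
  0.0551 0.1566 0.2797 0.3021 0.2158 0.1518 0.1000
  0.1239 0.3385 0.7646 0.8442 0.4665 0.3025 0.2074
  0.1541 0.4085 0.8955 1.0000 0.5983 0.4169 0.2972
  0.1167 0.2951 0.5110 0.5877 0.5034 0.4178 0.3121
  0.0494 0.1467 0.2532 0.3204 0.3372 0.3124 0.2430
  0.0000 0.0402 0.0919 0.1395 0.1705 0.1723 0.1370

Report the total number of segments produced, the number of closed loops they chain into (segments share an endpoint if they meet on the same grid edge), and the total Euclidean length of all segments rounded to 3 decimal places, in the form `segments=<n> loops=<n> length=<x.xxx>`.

cell (1,1): code 0100 → (1.357,2.000)–(2.000,1.269)
cell (1,2): code 1100 → (1.278,3.000)–(1.357,2.000)
cell (1,3): code 1100 → (1.946,4.000)–(1.278,3.000)
cell (1,4): code 1000 → (2.000,4.082)–(1.946,4.000)
cell (2,1): code 0110 → (2.000,1.269)–(3.000,1.091)
cell (2,4): code 1001 → (3.000,4.801)–(2.000,4.082)
cell (3,1): code 0110 → (3.000,1.091)–(4.000,1.731)
cell (3,4): code 1001 → (4.000,4.589)–(3.000,4.801)
cell (4,1): code 0010 → (4.000,1.731)–(4.225,2.000)
cell (4,2): code 0011 → (4.225,2.000)–(4.504,3.000)
cell (4,3): code 0011 → (4.504,3.000)–(4.303,4.000)
cell (4,4): code 0001 → (4.303,4.000)–(4.000,4.589)
total: 12 segments, chained into 1 closed loop(s), length Σ = 10.804865

segments=12 loops=1 length=10.805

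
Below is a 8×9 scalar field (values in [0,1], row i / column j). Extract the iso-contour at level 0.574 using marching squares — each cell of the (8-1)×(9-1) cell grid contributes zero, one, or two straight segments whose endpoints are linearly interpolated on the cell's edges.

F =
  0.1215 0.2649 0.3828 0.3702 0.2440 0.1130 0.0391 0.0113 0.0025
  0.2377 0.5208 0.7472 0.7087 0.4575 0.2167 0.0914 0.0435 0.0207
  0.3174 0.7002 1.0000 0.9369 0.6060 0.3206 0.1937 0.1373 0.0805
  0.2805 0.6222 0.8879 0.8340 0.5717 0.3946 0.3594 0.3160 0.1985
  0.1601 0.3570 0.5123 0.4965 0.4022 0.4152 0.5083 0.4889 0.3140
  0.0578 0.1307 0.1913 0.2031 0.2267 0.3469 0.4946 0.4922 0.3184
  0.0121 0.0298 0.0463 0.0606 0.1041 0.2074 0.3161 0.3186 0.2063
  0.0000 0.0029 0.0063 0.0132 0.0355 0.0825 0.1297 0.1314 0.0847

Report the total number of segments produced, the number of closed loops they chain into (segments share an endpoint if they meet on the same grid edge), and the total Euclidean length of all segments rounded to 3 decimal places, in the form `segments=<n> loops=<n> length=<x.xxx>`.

segments=14 loops=1 length=10.588

cell (0,1): code 0100 → (0.525,2.000)–(1.000,1.235)
cell (0,2): code 1100 → (0.602,3.000)–(0.525,2.000)
cell (0,3): code 1000 → (1.000,3.536)–(0.602,3.000)
cell (1,0): code 0100 → (1.297,1.000)–(2.000,0.670)
cell (1,1): code 1110 → (1.000,1.235)–(1.297,1.000)
cell (1,3): code 1101 → (1.785,4.000)–(1.000,3.536)
cell (1,4): code 1000 → (2.000,4.112)–(1.785,4.000)
cell (2,0): code 0110 → (2.000,0.670)–(3.000,0.859)
cell (2,3): code 1011 → (3.000,3.991)–(2.933,4.000)
cell (2,4): code 0001 → (2.933,4.000)–(2.000,4.112)
cell (3,0): code 0010 → (3.000,0.859)–(3.182,1.000)
cell (3,1): code 0011 → (3.182,1.000)–(3.836,2.000)
cell (3,2): code 0011 → (3.836,2.000)–(3.770,3.000)
cell (3,3): code 0001 → (3.770,3.000)–(3.000,3.991)
total: 14 segments, chained into 1 closed loop(s), length Σ = 10.588243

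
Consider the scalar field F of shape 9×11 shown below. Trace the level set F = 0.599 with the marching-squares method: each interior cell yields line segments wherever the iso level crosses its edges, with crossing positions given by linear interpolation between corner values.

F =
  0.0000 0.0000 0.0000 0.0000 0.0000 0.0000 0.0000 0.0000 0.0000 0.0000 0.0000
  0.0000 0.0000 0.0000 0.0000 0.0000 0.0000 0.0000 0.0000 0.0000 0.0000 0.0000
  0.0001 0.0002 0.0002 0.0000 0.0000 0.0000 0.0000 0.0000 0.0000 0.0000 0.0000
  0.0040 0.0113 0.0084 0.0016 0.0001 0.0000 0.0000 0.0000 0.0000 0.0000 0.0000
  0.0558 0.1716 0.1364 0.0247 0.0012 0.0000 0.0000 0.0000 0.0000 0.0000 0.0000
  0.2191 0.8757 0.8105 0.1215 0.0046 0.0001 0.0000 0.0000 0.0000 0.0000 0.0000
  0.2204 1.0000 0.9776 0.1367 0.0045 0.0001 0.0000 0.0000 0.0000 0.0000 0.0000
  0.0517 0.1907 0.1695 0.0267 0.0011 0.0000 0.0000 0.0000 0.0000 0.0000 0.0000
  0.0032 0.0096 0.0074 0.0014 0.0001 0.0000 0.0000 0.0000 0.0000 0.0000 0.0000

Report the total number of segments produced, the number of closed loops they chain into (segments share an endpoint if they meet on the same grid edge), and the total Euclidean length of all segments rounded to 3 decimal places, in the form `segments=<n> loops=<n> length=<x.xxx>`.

cell (4,0): code 0100 → (4.607,1.000)–(5.000,0.579)
cell (4,1): code 1100 → (4.686,2.000)–(4.607,1.000)
cell (4,2): code 1000 → (5.000,2.307)–(4.686,2.000)
cell (5,0): code 0110 → (5.000,0.579)–(6.000,0.486)
cell (5,2): code 1001 → (6.000,2.450)–(5.000,2.307)
cell (6,0): code 0010 → (6.000,0.486)–(6.495,1.000)
cell (6,1): code 0011 → (6.495,1.000)–(6.469,2.000)
cell (6,2): code 0001 → (6.469,2.000)–(6.000,2.450)
total: 8 segments, chained into 1 closed loop(s), length Σ = 6.397152

segments=8 loops=1 length=6.397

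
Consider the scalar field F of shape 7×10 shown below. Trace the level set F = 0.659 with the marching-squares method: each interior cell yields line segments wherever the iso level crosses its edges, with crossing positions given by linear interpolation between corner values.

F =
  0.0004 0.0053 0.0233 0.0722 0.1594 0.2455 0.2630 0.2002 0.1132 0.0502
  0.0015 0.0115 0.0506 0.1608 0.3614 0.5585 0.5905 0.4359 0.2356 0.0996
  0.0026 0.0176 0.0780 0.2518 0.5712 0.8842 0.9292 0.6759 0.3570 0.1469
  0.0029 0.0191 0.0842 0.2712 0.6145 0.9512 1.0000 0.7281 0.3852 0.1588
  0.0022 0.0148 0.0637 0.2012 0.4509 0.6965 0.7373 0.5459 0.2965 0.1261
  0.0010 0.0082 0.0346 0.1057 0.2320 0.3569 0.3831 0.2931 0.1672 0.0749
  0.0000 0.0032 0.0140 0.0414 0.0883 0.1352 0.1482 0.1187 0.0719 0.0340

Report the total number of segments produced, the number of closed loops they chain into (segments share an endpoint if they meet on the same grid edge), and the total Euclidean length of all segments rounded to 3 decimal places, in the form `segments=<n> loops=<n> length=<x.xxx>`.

cell (1,4): code 0100 → (1.309,5.000)–(2.000,4.281)
cell (1,5): code 1100 → (1.202,6.000)–(1.309,5.000)
cell (1,6): code 1100 → (1.930,7.000)–(1.202,6.000)
cell (1,7): code 1000 → (2.000,7.053)–(1.930,7.000)
cell (2,4): code 0110 → (2.000,4.281)–(3.000,4.132)
cell (2,7): code 1001 → (3.000,7.202)–(2.000,7.053)
cell (3,4): code 0110 → (3.000,4.132)–(4.000,4.847)
cell (3,6): code 1011 → (4.000,6.409)–(3.379,7.000)
cell (3,7): code 0001 → (3.379,7.000)–(3.000,7.202)
cell (4,4): code 0010 → (4.000,4.847)–(4.110,5.000)
cell (4,5): code 0011 → (4.110,5.000)–(4.221,6.000)
cell (4,6): code 0001 → (4.221,6.000)–(4.000,6.409)
total: 12 segments, chained into 1 closed loop(s), length Σ = 9.525520

segments=12 loops=1 length=9.526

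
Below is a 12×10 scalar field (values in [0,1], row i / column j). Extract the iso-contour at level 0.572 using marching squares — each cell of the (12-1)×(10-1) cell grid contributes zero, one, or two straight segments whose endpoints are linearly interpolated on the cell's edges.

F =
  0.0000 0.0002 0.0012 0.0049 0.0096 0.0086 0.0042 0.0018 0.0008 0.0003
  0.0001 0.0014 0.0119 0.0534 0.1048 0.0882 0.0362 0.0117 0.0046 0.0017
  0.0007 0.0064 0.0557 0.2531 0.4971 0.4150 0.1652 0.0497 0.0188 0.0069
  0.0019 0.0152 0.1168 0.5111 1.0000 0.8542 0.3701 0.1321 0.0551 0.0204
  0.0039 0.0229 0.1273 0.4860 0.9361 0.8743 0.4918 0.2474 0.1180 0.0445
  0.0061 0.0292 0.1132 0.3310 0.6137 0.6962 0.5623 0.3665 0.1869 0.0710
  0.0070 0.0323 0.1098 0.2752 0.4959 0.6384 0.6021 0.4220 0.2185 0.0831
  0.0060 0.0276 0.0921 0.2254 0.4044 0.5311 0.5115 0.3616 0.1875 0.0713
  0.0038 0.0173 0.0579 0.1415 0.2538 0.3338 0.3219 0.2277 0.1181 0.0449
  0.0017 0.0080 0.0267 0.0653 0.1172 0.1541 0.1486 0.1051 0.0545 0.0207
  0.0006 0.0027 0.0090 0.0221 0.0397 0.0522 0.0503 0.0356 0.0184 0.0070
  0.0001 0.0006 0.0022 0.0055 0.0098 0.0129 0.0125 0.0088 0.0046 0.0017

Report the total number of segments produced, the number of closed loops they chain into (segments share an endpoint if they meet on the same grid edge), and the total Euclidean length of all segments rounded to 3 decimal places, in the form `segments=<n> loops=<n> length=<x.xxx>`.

cell (2,3): code 0100 → (2.149,4.000)–(3.000,3.125)
cell (2,4): code 1100 → (2.357,5.000)–(2.149,4.000)
cell (2,5): code 1000 → (3.000,5.583)–(2.357,5.000)
cell (3,3): code 0110 → (3.000,3.125)–(4.000,3.191)
cell (3,5): code 1001 → (4.000,5.790)–(3.000,5.583)
cell (4,3): code 0110 → (4.000,3.191)–(5.000,3.852)
cell (4,5): code 1001 → (5.000,5.928)–(4.000,5.790)
cell (5,3): code 0010 → (5.000,3.852)–(5.354,4.000)
cell (5,4): code 0111 → (5.354,4.000)–(6.000,4.534)
cell (5,5): code 1101 → (5.244,6.000)–(5.000,5.928)
cell (5,6): code 1000 → (6.000,6.167)–(5.244,6.000)
cell (6,4): code 0010 → (6.000,4.534)–(6.619,5.000)
cell (6,5): code 0011 → (6.619,5.000)–(6.332,6.000)
cell (6,6): code 0001 → (6.332,6.000)–(6.000,6.167)
total: 14 segments, chained into 1 closed loop(s), length Σ = 11.779067

segments=14 loops=1 length=11.779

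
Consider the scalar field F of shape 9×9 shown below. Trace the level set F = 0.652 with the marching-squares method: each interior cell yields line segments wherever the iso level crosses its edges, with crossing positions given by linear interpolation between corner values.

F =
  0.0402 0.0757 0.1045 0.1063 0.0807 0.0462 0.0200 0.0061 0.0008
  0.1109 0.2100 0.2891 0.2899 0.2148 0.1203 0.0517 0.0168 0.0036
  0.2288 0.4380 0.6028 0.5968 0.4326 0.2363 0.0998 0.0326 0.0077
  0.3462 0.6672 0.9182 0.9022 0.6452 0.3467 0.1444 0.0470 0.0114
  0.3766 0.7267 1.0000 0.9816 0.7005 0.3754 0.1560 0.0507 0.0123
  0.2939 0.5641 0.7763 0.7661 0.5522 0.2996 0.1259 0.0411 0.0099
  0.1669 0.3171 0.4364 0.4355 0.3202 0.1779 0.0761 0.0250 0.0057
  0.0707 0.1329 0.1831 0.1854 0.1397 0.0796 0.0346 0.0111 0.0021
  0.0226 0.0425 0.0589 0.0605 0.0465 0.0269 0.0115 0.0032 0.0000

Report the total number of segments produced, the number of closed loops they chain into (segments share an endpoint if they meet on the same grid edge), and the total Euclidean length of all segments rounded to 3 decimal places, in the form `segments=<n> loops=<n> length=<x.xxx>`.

segments=14 loops=1 length=10.342

cell (2,0): code 0100 → (2.934,1.000)–(3.000,0.953)
cell (2,1): code 1100 → (2.156,2.000)–(2.934,1.000)
cell (2,2): code 1100 → (2.181,3.000)–(2.156,2.000)
cell (2,3): code 1000 → (3.000,3.974)–(2.181,3.000)
cell (3,0): code 0110 → (3.000,0.953)–(4.000,0.787)
cell (3,3): code 1101 → (3.123,4.000)–(3.000,3.974)
cell (3,4): code 1000 → (4.000,4.149)–(3.123,4.000)
cell (4,0): code 0010 → (4.000,0.787)–(4.459,1.000)
cell (4,1): code 0111 → (4.459,1.000)–(5.000,1.414)
cell (4,3): code 1011 → (5.000,3.533)–(4.327,4.000)
cell (4,4): code 0001 → (4.327,4.000)–(4.000,4.149)
cell (5,1): code 0010 → (5.000,1.414)–(5.366,2.000)
cell (5,2): code 0011 → (5.366,2.000)–(5.345,3.000)
cell (5,3): code 0001 → (5.345,3.000)–(5.000,3.533)
total: 14 segments, chained into 1 closed loop(s), length Σ = 10.342114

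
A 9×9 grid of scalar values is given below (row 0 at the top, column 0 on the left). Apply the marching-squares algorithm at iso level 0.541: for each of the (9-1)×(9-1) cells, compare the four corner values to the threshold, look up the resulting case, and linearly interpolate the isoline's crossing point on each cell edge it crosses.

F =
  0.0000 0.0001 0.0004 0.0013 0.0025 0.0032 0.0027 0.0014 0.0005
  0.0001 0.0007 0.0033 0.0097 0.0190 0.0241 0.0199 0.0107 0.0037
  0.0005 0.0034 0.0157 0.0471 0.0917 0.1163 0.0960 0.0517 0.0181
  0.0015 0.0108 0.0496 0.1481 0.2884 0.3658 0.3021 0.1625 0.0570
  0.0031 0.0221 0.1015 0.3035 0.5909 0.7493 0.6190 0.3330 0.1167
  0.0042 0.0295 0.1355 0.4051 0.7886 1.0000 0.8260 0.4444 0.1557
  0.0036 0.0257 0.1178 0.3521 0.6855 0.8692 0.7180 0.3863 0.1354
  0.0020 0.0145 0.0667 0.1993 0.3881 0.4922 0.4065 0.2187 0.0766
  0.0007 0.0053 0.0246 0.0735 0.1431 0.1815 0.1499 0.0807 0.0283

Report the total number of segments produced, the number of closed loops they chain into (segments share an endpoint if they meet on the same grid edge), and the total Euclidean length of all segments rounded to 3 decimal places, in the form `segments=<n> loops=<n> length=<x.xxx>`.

segments=12 loops=1 length=10.523

cell (3,3): code 0100 → (3.835,4.000)–(4.000,3.826)
cell (3,4): code 1100 → (3.457,5.000)–(3.835,4.000)
cell (3,5): code 1100 → (3.754,6.000)–(3.457,5.000)
cell (3,6): code 1000 → (4.000,6.273)–(3.754,6.000)
cell (4,3): code 0110 → (4.000,3.826)–(5.000,3.354)
cell (4,6): code 1001 → (5.000,6.747)–(4.000,6.273)
cell (5,3): code 0110 → (5.000,3.354)–(6.000,3.567)
cell (5,6): code 1001 → (6.000,6.534)–(5.000,6.747)
cell (6,3): code 0010 → (6.000,3.567)–(6.486,4.000)
cell (6,4): code 0011 → (6.486,4.000)–(6.871,5.000)
cell (6,5): code 0011 → (6.871,5.000)–(6.568,6.000)
cell (6,6): code 0001 → (6.568,6.000)–(6.000,6.534)
total: 12 segments, chained into 1 closed loop(s), length Σ = 10.523164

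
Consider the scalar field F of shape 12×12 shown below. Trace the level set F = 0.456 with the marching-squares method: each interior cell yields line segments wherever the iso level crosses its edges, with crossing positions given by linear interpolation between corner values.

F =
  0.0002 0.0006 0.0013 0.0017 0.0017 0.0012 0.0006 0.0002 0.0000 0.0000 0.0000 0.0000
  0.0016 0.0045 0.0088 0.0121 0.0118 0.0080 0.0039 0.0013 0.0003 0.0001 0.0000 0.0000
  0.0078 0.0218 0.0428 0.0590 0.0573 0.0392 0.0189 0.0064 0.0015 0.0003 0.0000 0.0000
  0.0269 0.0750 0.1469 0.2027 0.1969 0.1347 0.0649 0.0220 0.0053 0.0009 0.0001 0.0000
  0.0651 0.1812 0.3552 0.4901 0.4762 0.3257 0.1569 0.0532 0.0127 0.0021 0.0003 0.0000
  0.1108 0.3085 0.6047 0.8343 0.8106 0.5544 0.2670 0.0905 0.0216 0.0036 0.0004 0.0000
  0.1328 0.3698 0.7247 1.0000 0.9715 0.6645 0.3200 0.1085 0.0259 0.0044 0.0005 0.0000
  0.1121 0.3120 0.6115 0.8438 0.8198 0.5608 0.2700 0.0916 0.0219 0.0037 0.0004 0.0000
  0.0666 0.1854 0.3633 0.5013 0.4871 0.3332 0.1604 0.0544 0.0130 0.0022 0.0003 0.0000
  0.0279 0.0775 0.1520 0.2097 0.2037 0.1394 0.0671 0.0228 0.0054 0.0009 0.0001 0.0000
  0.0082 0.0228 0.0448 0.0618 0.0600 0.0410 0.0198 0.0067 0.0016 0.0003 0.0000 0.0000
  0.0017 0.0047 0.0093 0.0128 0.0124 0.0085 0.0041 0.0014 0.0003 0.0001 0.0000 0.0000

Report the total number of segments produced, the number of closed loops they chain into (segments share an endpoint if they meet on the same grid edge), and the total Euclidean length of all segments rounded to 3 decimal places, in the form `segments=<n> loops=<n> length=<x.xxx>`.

segments=18 loops=1 length=13.496

cell (3,2): code 0100 → (3.881,3.000)–(4.000,2.747)
cell (3,3): code 1100 → (3.928,4.000)–(3.881,3.000)
cell (3,4): code 1000 → (4.000,4.134)–(3.928,4.000)
cell (4,1): code 0100 → (4.404,2.000)–(5.000,1.498)
cell (4,2): code 1110 → (4.000,2.747)–(4.404,2.000)
cell (4,4): code 1101 → (4.570,5.000)–(4.000,4.134)
cell (4,5): code 1000 → (5.000,5.342)–(4.570,5.000)
cell (5,1): code 0110 → (5.000,1.498)–(6.000,1.243)
cell (5,5): code 1001 → (6.000,5.605)–(5.000,5.342)
cell (6,1): code 0110 → (6.000,1.243)–(7.000,1.481)
cell (6,5): code 1001 → (7.000,5.360)–(6.000,5.605)
cell (7,1): code 0010 → (7.000,1.481)–(7.627,2.000)
cell (7,2): code 0111 → (7.627,2.000)–(8.000,2.672)
cell (7,4): code 1011 → (8.000,4.202)–(7.460,5.000)
cell (7,5): code 0001 → (7.460,5.000)–(7.000,5.360)
cell (8,2): code 0010 → (8.000,2.672)–(8.155,3.000)
cell (8,3): code 0011 → (8.155,3.000)–(8.110,4.000)
cell (8,4): code 0001 → (8.110,4.000)–(8.000,4.202)
total: 18 segments, chained into 1 closed loop(s), length Σ = 13.495573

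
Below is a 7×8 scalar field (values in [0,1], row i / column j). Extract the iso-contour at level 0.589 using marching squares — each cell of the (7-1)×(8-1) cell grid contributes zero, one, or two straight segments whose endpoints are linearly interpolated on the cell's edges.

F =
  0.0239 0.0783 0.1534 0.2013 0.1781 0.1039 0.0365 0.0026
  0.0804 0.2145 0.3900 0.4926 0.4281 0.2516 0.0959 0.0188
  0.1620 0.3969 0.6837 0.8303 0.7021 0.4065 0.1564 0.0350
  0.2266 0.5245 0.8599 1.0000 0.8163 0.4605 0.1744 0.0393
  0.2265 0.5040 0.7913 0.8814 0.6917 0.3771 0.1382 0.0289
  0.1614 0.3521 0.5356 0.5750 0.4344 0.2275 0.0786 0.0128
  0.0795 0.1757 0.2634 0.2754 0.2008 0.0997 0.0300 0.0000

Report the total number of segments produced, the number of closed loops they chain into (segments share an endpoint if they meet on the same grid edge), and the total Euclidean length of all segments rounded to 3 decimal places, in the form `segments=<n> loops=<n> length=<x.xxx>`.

segments=12 loops=1 length=11.068

cell (1,1): code 0100 → (1.678,2.000)–(2.000,1.670)
cell (1,2): code 1100 → (1.285,3.000)–(1.678,2.000)
cell (1,3): code 1100 → (1.587,4.000)–(1.285,3.000)
cell (1,4): code 1000 → (2.000,4.383)–(1.587,4.000)
cell (2,1): code 0110 → (2.000,1.670)–(3.000,1.192)
cell (2,4): code 1001 → (3.000,4.639)–(2.000,4.383)
cell (3,1): code 0110 → (3.000,1.192)–(4.000,1.296)
cell (3,4): code 1001 → (4.000,4.326)–(3.000,4.639)
cell (4,1): code 0010 → (4.000,1.296)–(4.791,2.000)
cell (4,2): code 0011 → (4.791,2.000)–(4.954,3.000)
cell (4,3): code 0011 → (4.954,3.000)–(4.399,4.000)
cell (4,4): code 0001 → (4.399,4.000)–(4.000,4.326)
total: 12 segments, chained into 1 closed loop(s), length Σ = 11.068227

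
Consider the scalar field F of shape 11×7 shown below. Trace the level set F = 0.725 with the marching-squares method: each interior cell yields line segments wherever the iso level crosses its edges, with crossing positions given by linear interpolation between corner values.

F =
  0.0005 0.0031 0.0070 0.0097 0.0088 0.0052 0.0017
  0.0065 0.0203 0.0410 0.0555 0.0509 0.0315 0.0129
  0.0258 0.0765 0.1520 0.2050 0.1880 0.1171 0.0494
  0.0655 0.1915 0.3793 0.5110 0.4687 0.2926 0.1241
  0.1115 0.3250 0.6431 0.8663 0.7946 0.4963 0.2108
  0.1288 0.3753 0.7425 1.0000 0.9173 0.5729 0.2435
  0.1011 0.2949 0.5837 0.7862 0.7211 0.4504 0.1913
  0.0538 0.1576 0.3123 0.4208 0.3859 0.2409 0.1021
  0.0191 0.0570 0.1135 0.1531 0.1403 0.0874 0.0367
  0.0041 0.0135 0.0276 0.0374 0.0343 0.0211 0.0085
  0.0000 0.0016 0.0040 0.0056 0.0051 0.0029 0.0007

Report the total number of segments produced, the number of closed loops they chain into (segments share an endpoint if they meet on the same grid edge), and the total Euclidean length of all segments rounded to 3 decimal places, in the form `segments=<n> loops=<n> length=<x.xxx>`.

cell (3,2): code 0100 → (3.602,3.000)–(4.000,2.367)
cell (3,3): code 1100 → (3.786,4.000)–(3.602,3.000)
cell (3,4): code 1000 → (4.000,4.233)–(3.786,4.000)
cell (4,1): code 0100 → (4.824,2.000)–(5.000,1.952)
cell (4,2): code 1110 → (4.000,2.367)–(4.824,2.000)
cell (4,4): code 1001 → (5.000,4.558)–(4.000,4.233)
cell (5,1): code 0010 → (5.000,1.952)–(5.110,2.000)
cell (5,2): code 0111 → (5.110,2.000)–(6.000,2.698)
cell (5,3): code 1011 → (6.000,3.940)–(5.980,4.000)
cell (5,4): code 0001 → (5.980,4.000)–(5.000,4.558)
cell (6,2): code 0010 → (6.000,2.698)–(6.167,3.000)
cell (6,3): code 0001 → (6.167,3.000)–(6.000,3.940)
total: 12 segments, chained into 1 closed loop(s), length Σ = 7.958966

segments=12 loops=1 length=7.959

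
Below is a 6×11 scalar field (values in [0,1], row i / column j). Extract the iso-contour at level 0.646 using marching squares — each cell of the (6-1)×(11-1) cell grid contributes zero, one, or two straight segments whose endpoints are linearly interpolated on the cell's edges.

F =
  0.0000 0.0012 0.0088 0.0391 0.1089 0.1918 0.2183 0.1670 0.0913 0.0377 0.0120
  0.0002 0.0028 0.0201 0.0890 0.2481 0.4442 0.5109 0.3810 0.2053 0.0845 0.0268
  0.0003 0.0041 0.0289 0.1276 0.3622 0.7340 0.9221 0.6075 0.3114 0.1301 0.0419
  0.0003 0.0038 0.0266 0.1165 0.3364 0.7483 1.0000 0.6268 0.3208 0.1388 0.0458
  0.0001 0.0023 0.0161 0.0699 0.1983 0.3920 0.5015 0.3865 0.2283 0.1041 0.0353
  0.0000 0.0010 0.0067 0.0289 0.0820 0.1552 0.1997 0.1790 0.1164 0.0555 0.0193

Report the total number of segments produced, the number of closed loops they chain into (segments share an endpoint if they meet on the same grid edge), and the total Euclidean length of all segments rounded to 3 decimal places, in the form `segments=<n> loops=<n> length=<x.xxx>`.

segments=8 loops=1 length=7.208

cell (1,4): code 0100 → (1.696,5.000)–(2.000,4.763)
cell (1,5): code 1100 → (1.329,6.000)–(1.696,5.000)
cell (1,6): code 1000 → (2.000,6.878)–(1.329,6.000)
cell (2,4): code 0110 → (2.000,4.763)–(3.000,4.752)
cell (2,6): code 1001 → (3.000,6.949)–(2.000,6.878)
cell (3,4): code 0010 → (3.000,4.752)–(3.287,5.000)
cell (3,5): code 0011 → (3.287,5.000)–(3.710,6.000)
cell (3,6): code 0001 → (3.710,6.000)–(3.000,6.949)
total: 8 segments, chained into 1 closed loop(s), length Σ = 7.208436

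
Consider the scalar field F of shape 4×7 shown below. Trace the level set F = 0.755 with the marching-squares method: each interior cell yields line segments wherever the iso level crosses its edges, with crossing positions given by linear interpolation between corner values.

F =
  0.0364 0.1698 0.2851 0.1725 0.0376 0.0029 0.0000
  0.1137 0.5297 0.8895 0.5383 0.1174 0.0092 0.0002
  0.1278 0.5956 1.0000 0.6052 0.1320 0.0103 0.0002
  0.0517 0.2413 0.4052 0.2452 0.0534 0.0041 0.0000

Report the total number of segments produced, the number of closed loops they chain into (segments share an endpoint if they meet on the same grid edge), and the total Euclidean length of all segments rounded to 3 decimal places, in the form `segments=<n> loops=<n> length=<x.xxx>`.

cell (0,1): code 0100 → (0.777,2.000)–(1.000,1.626)
cell (0,2): code 1000 → (1.000,2.383)–(0.777,2.000)
cell (1,1): code 0110 → (1.000,1.626)–(2.000,1.394)
cell (1,2): code 1001 → (2.000,2.621)–(1.000,2.383)
cell (2,1): code 0010 → (2.000,1.394)–(2.412,2.000)
cell (2,2): code 0001 → (2.412,2.000)–(2.000,2.621)
total: 6 segments, chained into 1 closed loop(s), length Σ = 4.409804

segments=6 loops=1 length=4.410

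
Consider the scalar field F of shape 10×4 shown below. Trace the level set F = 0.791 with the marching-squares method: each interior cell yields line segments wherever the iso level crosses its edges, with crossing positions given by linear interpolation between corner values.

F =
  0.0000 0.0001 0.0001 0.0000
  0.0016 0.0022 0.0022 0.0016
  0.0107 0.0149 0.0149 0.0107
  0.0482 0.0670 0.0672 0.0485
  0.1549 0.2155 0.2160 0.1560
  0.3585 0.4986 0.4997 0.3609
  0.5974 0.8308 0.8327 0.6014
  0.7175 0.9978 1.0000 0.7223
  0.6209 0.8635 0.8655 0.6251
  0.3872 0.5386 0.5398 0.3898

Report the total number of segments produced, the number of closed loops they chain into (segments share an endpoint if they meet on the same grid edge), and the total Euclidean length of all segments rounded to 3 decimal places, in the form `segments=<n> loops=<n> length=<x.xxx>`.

segments=10 loops=1 length=7.674

cell (5,0): code 0100 → (5.880,1.000)–(6.000,0.829)
cell (5,1): code 1100 → (5.875,2.000)–(5.880,1.000)
cell (5,2): code 1000 → (6.000,2.180)–(5.875,2.000)
cell (6,0): code 0110 → (6.000,0.829)–(7.000,0.262)
cell (6,2): code 1001 → (7.000,2.753)–(6.000,2.180)
cell (7,0): code 0110 → (7.000,0.262)–(8.000,0.701)
cell (7,2): code 1001 → (8.000,2.310)–(7.000,2.753)
cell (8,0): code 0010 → (8.000,0.701)–(8.223,1.000)
cell (8,1): code 0011 → (8.223,1.000)–(8.229,2.000)
cell (8,2): code 0001 → (8.229,2.000)–(8.000,2.310)
total: 10 segments, chained into 1 closed loop(s), length Σ = 7.673671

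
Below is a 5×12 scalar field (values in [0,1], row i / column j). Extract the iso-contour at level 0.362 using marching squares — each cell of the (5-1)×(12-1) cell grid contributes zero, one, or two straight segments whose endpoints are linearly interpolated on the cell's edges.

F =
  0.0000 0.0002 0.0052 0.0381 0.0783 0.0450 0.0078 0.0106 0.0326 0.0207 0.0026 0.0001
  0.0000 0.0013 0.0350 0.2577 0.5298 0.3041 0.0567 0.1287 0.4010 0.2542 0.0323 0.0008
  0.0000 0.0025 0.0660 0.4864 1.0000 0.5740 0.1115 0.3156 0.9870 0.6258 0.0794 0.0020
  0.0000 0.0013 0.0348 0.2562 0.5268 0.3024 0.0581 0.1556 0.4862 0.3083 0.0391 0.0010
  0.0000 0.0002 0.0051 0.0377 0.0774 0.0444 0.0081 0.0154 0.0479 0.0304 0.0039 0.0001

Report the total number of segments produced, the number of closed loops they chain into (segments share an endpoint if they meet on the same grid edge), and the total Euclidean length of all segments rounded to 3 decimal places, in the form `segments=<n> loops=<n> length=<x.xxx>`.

segments=22 loops=2 length=15.071

cell (0,3): code 0100 → (0.628,4.000)–(1.000,3.383)
cell (0,4): code 1000 → (1.000,4.743)–(0.628,4.000)
cell (0,7): code 0100 → (0.894,8.000)–(1.000,7.857)
cell (0,8): code 1000 → (1.000,8.266)–(0.894,8.000)
cell (1,2): code 0100 → (1.456,3.000)–(2.000,2.704)
cell (1,3): code 1110 → (1.000,3.383)–(1.456,3.000)
cell (1,4): code 1101 → (1.215,5.000)–(1.000,4.743)
cell (1,5): code 1000 → (2.000,5.458)–(1.215,5.000)
cell (1,7): code 0110 → (1.000,7.857)–(2.000,7.069)
cell (1,8): code 1101 → (1.290,9.000)–(1.000,8.266)
cell (1,9): code 1000 → (2.000,9.483)–(1.290,9.000)
cell (2,2): code 0010 → (2.000,2.704)–(2.540,3.000)
cell (2,3): code 0111 → (2.540,3.000)–(3.000,3.391)
cell (2,4): code 1011 → (3.000,4.734)–(2.781,5.000)
cell (2,5): code 0001 → (2.781,5.000)–(2.000,5.458)
cell (2,7): code 0110 → (2.000,7.069)–(3.000,7.624)
cell (2,8): code 1011 → (3.000,8.698)–(2.831,9.000)
cell (2,9): code 0001 → (2.831,9.000)–(2.000,9.483)
cell (3,3): code 0010 → (3.000,3.391)–(3.367,4.000)
cell (3,4): code 0001 → (3.367,4.000)–(3.000,4.734)
cell (3,7): code 0010 → (3.000,7.624)–(3.283,8.000)
cell (3,8): code 0001 → (3.283,8.000)–(3.000,8.698)
total: 22 segments, chained into 2 closed loop(s), length Σ = 15.070931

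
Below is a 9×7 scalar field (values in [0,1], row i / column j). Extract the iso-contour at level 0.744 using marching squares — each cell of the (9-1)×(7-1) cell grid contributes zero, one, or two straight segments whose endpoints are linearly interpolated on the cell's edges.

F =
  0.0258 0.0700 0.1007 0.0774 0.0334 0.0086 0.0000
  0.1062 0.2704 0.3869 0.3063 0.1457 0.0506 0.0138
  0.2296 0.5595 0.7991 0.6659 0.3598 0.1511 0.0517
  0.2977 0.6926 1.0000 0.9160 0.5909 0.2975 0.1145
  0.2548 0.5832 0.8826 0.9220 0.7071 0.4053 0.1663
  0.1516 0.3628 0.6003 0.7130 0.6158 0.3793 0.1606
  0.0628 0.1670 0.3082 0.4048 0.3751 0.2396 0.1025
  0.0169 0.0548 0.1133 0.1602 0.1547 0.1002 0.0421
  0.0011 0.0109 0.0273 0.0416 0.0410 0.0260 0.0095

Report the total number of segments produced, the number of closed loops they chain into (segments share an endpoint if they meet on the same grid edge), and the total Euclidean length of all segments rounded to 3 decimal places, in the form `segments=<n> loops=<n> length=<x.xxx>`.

cell (1,1): code 0100 → (1.866,2.000)–(2.000,1.770)
cell (1,2): code 1000 → (2.000,2.414)–(1.866,2.000)
cell (2,1): code 0110 → (2.000,1.770)–(3.000,1.167)
cell (2,2): code 1101 → (2.312,3.000)–(2.000,2.414)
cell (2,3): code 1000 → (3.000,3.529)–(2.312,3.000)
cell (3,1): code 0110 → (3.000,1.167)–(4.000,1.537)
cell (3,3): code 1001 → (4.000,3.828)–(3.000,3.529)
cell (4,1): code 0010 → (4.000,1.537)–(4.491,2.000)
cell (4,2): code 0011 → (4.491,2.000)–(4.852,3.000)
cell (4,3): code 0001 → (4.852,3.000)–(4.000,3.828)
total: 10 segments, chained into 1 closed loop(s), length Σ = 8.436270

segments=10 loops=1 length=8.436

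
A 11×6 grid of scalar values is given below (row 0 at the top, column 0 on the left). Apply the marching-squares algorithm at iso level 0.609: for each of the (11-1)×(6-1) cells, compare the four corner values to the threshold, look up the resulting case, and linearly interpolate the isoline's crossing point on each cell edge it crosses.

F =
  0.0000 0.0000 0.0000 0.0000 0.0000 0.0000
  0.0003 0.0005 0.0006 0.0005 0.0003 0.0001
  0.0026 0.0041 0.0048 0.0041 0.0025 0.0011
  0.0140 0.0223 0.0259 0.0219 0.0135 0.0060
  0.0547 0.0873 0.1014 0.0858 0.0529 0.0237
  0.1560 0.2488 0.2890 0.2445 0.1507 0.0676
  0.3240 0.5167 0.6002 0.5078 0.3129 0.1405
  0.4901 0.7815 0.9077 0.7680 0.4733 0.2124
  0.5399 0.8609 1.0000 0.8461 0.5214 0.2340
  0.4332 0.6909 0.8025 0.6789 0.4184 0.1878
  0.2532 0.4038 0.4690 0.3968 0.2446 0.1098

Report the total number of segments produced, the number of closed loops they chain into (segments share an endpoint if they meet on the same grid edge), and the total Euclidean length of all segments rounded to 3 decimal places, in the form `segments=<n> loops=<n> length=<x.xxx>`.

cell (6,0): code 0100 → (6.349,1.000)–(7.000,0.408)
cell (6,1): code 1100 → (6.029,2.000)–(6.349,1.000)
cell (6,2): code 1100 → (6.389,3.000)–(6.029,2.000)
cell (6,3): code 1000 → (7.000,3.540)–(6.389,3.000)
cell (7,0): code 0110 → (7.000,0.408)–(8.000,0.215)
cell (7,3): code 1001 → (8.000,3.730)–(7.000,3.540)
cell (8,0): code 0110 → (8.000,0.215)–(9.000,0.682)
cell (8,3): code 1001 → (9.000,3.268)–(8.000,3.730)
cell (9,0): code 0010 → (9.000,0.682)–(9.285,1.000)
cell (9,1): code 0011 → (9.285,1.000)–(9.580,2.000)
cell (9,2): code 0011 → (9.580,2.000)–(9.248,3.000)
cell (9,3): code 0001 → (9.248,3.000)–(9.000,3.268)
total: 12 segments, chained into 1 closed loop(s), length Σ = 10.938535

segments=12 loops=1 length=10.939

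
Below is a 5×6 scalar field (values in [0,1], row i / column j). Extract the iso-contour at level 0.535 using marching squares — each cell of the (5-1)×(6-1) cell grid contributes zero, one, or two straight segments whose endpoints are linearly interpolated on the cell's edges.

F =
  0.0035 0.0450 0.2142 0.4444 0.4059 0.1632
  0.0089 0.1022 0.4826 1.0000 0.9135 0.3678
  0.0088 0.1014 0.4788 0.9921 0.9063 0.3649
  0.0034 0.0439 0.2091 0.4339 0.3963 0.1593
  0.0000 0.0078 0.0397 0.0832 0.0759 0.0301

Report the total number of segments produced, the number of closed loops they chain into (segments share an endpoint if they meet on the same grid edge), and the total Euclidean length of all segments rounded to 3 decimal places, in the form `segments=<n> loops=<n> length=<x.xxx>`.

segments=8 loops=1 length=8.465

cell (0,2): code 0100 → (0.163,3.000)–(1.000,2.101)
cell (0,3): code 1100 → (0.254,4.000)–(0.163,3.000)
cell (0,4): code 1000 → (1.000,4.694)–(0.254,4.000)
cell (1,2): code 0110 → (1.000,2.101)–(2.000,2.109)
cell (1,4): code 1001 → (2.000,4.686)–(1.000,4.694)
cell (2,2): code 0010 → (2.000,2.109)–(2.819,3.000)
cell (2,3): code 0011 → (2.819,3.000)–(2.728,4.000)
cell (2,4): code 0001 → (2.728,4.000)–(2.000,4.686)
total: 8 segments, chained into 1 closed loop(s), length Σ = 8.464771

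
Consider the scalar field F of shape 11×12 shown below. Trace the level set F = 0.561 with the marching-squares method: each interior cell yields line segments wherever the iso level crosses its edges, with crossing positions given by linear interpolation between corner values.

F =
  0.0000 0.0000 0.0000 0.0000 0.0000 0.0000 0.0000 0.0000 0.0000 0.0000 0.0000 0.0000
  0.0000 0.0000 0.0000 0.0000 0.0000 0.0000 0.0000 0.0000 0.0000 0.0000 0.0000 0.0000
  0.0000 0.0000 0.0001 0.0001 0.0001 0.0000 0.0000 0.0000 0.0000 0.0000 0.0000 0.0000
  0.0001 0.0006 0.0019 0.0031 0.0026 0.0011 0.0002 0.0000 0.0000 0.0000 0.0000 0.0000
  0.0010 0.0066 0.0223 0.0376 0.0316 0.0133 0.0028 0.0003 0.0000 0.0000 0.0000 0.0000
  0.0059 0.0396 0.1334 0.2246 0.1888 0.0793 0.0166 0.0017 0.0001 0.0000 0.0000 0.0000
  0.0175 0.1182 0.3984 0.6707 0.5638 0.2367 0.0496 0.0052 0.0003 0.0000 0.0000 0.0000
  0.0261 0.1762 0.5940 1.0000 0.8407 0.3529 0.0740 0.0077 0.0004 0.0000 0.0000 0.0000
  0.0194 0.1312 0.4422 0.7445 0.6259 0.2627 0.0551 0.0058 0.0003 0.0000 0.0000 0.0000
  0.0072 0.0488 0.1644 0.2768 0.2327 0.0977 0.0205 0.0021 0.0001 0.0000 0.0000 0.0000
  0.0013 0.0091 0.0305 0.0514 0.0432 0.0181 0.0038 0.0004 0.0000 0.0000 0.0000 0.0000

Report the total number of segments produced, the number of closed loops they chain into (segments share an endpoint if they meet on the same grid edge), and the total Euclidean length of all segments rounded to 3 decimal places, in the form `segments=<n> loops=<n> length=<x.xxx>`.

cell (5,2): code 0100 → (5.754,3.000)–(6.000,2.597)
cell (5,3): code 1100 → (5.993,4.000)–(5.754,3.000)
cell (5,4): code 1000 → (6.000,4.009)–(5.993,4.000)
cell (6,1): code 0100 → (6.831,2.000)–(7.000,1.921)
cell (6,2): code 1110 → (6.000,2.597)–(6.831,2.000)
cell (6,4): code 1001 → (7.000,4.573)–(6.000,4.009)
cell (7,1): code 0010 → (7.000,1.921)–(7.217,2.000)
cell (7,2): code 0111 → (7.217,2.000)–(8.000,2.393)
cell (7,4): code 1001 → (8.000,4.179)–(7.000,4.573)
cell (8,2): code 0010 → (8.000,2.393)–(8.392,3.000)
cell (8,3): code 0011 → (8.392,3.000)–(8.165,4.000)
cell (8,4): code 0001 → (8.165,4.000)–(8.000,4.179)
total: 12 segments, chained into 1 closed loop(s), length Σ = 8.043328

segments=12 loops=1 length=8.043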